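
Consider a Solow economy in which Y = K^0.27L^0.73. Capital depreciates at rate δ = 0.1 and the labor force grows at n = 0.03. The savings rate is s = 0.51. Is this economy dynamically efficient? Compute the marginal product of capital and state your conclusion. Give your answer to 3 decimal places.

dynamically inefficient; MPK ≈ 0.069

n + δ = 0.03 + 0.1 = 0.13.
Steady-state k*: s·k^0.27 = 0.13·k gives k* = (0.51/0.13)^(1/0.73) ≈ 6.5041.
MPK = 0.27·6.5041^(-0.73) ≈ 0.0688.
MPK < n+δ = 0.13, so the economy is dynamically inefficient (over-saving).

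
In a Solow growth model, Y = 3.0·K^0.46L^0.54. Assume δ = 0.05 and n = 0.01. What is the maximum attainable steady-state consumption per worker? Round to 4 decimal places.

c_gold ≈ 23.4156

n + δ = 0.01 + 0.05 = 0.06.
Maximizing c = f(k) − (n+δ)·k gives f'(k) = n+δ, i.e. 0.46·3.0·k^(0.46−1) = 0.06, so k_gold = (0.46·3.0/0.06)^(1/0.54) ≈ 332.4438.
y_gold = 3.0·332.4438^0.46 ≈ 43.3622.
c_gold = y_gold − (n+δ)·k_gold = 43.3622 − 0.06·332.4438 ≈ 23.4156.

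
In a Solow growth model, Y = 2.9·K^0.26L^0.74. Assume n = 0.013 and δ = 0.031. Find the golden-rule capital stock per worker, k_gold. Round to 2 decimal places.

k_gold ≈ 46.50

The effective depreciation rate is n + δ = 0.013 + 0.031 = 0.044.
Setting f'(k) = n+δ gives 0.26·2.9·k^(0.26−1) = 0.044, hence k_gold = (0.26·2.9/0.044)^(1/0.74) ≈ 46.5005.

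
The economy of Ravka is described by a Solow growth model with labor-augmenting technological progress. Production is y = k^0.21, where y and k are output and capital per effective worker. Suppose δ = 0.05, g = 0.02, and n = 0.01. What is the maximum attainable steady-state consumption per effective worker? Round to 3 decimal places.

n + g + δ = 0.01 + 0.02 + 0.05 = 0.08.
Maximizing c = f(k) − (n+g+δ)·k gives f'(k) = n+g+δ, i.e. 0.21·k^(0.21−1) = 0.08, so k_gold = (0.21/0.08)^(1/0.79) ≈ 3.3927.
y_gold = 3.3927^0.21 ≈ 1.2925.
c_gold = y_gold − (n+g+δ)·k_gold = 1.2925 − 0.08·3.3927 ≈ 1.0210.

c_gold ≈ 1.021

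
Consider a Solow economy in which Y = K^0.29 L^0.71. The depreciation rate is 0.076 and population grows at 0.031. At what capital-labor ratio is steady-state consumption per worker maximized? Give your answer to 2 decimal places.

k_gold ≈ 4.07

n + δ = 0.031 + 0.076 = 0.107.
Maximizing c = f(k) − (n+δ)·k gives f'(k) = n+δ, i.e. 0.29·k^(0.29−1) = 0.107, so k_gold = (0.29/0.107)^(1/0.71) ≈ 4.0727.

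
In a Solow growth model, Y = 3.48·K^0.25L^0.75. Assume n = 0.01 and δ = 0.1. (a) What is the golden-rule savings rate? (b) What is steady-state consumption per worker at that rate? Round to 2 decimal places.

Break-even investment rate: n + δ = 0.01 + 0.1 = 0.11.
For Cobb-Douglas, s_gold equals capital's share: s_gold = 0.25.
Maximizing c = f(k) − (n+δ)·k gives f'(k) = n+δ, i.e. 0.25·3.48·k^(0.25−1) = 0.11, so k_gold = (0.25·3.48/0.11)^(1/0.75) ≈ 15.7580.
y_gold = 3.48·15.7580^0.25 ≈ 6.9335; c_gold = (1−0.25)·y_gold ≈ 5.2002.

(a) s_gold = 0.25; (b) c_gold ≈ 5.20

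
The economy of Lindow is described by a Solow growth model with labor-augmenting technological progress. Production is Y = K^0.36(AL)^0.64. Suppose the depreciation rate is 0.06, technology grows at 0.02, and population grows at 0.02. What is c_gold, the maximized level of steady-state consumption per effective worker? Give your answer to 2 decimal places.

Capital per effective worker breaks even when investment replaces (n + g + δ)·k; here n + g + δ = 0.1.
Setting f'(k) = n+g+δ gives 0.36·k^(0.36−1) = 0.1, hence k_gold = (0.36/0.1)^(1/0.64) ≈ 7.3998.
y_gold = 7.3998^0.36 ≈ 2.0555.
c_gold = y_gold − (n+g+δ)·k_gold = 2.0555 − 0.1·7.3998 ≈ 1.3155.

c_gold ≈ 1.32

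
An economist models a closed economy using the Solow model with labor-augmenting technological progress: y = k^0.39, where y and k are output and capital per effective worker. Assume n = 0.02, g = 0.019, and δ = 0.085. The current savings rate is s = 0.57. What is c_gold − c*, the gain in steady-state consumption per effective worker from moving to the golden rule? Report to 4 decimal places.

The effective depreciation rate is n + g + δ = 0.02 + 0.019 + 0.085 = 0.124.
Current steady state (s = 0.57): k* = (0.57/0.124)^(1/0.61) ≈ 12.1896, y* = 12.1896^0.39 ≈ 2.6518, c* = (1−0.57)·2.6518 ≈ 1.1403.
Setting f'(k) = n+g+δ gives 0.39·k^(0.39−1) = 0.124, hence k_gold = (0.39/0.124)^(1/0.61) ≈ 6.5435.
y_gold = 6.5435^0.39 ≈ 2.0805, c_gold = y_gold − 0.124·k_gold ≈ 1.2691.
Gain: Δc = 1.2691 − 1.1403 ≈ 0.1288.

Δc ≈ 0.1288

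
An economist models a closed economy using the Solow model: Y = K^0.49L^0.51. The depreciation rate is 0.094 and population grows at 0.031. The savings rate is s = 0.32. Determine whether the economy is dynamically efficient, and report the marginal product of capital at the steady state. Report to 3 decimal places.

dynamically efficient; MPK ≈ 0.191

n + δ = 0.031 + 0.094 = 0.125.
Steady-state k*: s·k^0.49 = 0.125·k gives k* = (0.32/0.125)^(1/0.51) ≈ 6.3164.
MPK = 0.49·6.3164^(-0.51) ≈ 0.1914.
MPK > n+δ = 0.125, so the economy is dynamically efficient (under-saving).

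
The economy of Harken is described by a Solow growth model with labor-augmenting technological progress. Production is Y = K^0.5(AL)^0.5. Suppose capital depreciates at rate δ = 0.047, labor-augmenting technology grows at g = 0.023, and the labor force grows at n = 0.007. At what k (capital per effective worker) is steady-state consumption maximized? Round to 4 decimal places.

k_gold ≈ 42.1656

The effective depreciation rate is n + g + δ = 0.007 + 0.023 + 0.047 = 0.077.
Setting f'(k) = n+g+δ gives 0.5·k^(0.5−1) = 0.077, hence k_gold = (0.5/0.077)^(1/0.5) ≈ 42.1656.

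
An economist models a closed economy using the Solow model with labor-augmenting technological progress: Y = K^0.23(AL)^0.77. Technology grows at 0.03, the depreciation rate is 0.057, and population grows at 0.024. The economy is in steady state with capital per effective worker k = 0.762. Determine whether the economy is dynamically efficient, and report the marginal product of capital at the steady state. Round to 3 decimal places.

n + g + δ = 0.024 + 0.03 + 0.057 = 0.111.
MPK = 0.23·k^(0.23−1) = 0.23·0.762^(-0.77) ≈ 0.2835.
MPK > 0.111, so the economy is dynamically efficient (under-saving).

dynamically efficient; MPK ≈ 0.284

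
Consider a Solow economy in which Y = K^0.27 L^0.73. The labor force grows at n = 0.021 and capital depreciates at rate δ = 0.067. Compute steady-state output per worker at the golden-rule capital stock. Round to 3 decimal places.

The effective depreciation rate is n + δ = 0.021 + 0.067 = 0.088.
At the golden rule the marginal product of capital equals n+δ: 0.27·k^(0.27−1) = 0.088. Solving, k_gold = (0.27/0.088)^(1/0.73) ≈ 4.6447.
Output: y_gold = k_gold^0.27 = 4.6447^0.27 ≈ 1.5138.

y_gold ≈ 1.514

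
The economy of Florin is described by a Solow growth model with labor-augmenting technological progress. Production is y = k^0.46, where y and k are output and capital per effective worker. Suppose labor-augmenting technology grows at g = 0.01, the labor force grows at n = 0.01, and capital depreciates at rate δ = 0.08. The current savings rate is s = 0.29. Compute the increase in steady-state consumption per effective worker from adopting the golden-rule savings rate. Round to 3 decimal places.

Break-even investment rate: n + g + δ = 0.01 + 0.01 + 0.08 = 0.1.
Current steady state (s = 0.29): k* = (0.29/0.1)^(1/0.54) ≈ 7.1828, y* = 7.1828^0.46 ≈ 2.4768, c* = (1−0.29)·2.4768 ≈ 1.7585.
At the golden rule the marginal product of capital equals n+g+δ: 0.46·k^(0.46−1) = 0.1. Solving, k_gold = (0.46/0.1)^(1/0.54) ≈ 16.8783.
y_gold = 16.8783^0.46 ≈ 3.6692, c_gold = y_gold − 0.1·k_gold ≈ 1.9814.
Gain: Δc = 1.9814 − 1.7585 ≈ 0.2228.

Δc ≈ 0.223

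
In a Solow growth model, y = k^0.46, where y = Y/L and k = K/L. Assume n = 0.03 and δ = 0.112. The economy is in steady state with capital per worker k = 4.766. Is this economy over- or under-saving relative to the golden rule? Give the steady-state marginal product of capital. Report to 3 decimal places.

n + δ = 0.03 + 0.112 = 0.142.
MPK = 0.46·k^(0.46−1) = 0.46·4.766^(-0.54) ≈ 0.1979.
MPK > 0.142, so the economy is dynamically efficient (under-saving).

under-saving; MPK ≈ 0.198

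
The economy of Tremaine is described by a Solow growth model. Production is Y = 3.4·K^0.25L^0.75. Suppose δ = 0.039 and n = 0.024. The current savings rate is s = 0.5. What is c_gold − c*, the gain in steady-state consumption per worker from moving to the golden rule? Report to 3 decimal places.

Capital per worker breaks even when investment replaces (n + δ)·k; here n + δ = 0.063.
Current steady state (s = 0.5): k* = (0.5·3.4/0.063)^(1/0.75) ≈ 80.9365, y* = 3.4·80.9365^0.25 ≈ 10.1980, c* = (1−0.5)·10.1980 ≈ 5.0990.
Setting f'(k) = n+δ gives 0.25·3.4·k^(0.25−1) = 0.063, hence k_gold = (0.25·3.4/0.063)^(1/0.75) ≈ 32.1197.
y_gold = 3.4·32.1197^0.25 ≈ 8.0942, c_gold = y_gold − 0.063·k_gold ≈ 6.0706.
Gain: Δc = 6.0706 − 5.0990 ≈ 0.9716.

Δc ≈ 0.972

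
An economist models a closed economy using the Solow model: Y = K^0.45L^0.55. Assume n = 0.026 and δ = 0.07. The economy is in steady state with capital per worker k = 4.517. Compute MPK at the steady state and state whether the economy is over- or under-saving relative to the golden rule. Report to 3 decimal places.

Break-even investment rate: n + δ = 0.026 + 0.07 = 0.096.
MPK = 0.45·k^(0.45−1) = 0.45·4.517^(-0.55) ≈ 0.1964.
MPK > 0.096, so the economy is dynamically efficient (under-saving).

under-saving; MPK ≈ 0.196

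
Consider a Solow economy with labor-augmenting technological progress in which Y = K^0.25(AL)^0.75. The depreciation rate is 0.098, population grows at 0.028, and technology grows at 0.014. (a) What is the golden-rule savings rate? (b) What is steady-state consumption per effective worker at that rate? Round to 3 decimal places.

(a) s_gold = 0.250; (b) c_gold ≈ 0.910

The effective depreciation rate is n + g + δ = 0.028 + 0.014 + 0.098 = 0.14.
For Cobb-Douglas, s_gold equals capital's share: s_gold = 0.25.
At the golden rule the marginal product of capital equals n+g+δ: 0.25·k^(0.25−1) = 0.14. Solving, k_gold = (0.25/0.14)^(1/0.75) ≈ 2.1665.
y_gold = 2.1665^0.25 ≈ 1.2132; c_gold = (1−0.25)·y_gold ≈ 0.9099.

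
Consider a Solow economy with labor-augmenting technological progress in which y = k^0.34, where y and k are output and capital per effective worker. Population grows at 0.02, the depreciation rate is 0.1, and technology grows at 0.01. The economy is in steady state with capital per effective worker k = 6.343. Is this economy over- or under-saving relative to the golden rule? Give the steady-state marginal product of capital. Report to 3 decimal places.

over-saving; MPK ≈ 0.100

The effective depreciation rate is n + g + δ = 0.02 + 0.01 + 0.1 = 0.13.
MPK = 0.34·k^(0.34−1) = 0.34·6.343^(-0.66) ≈ 0.1005.
MPK < 0.13, so the economy is dynamically inefficient (over-saving).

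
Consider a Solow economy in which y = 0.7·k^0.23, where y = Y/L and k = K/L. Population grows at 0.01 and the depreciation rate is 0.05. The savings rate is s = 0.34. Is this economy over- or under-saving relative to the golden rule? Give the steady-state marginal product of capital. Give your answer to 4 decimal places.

over-saving; MPK ≈ 0.0406

Capital per worker breaks even when investment replaces (n + δ)·k; here n + δ = 0.06.
Steady-state k*: s·A·k^0.23 = 0.06·k gives k* = (0.34·0.7/0.06)^(1/0.77) ≈ 5.9865.
MPK = 0.23·0.7·5.9865^(-0.77) ≈ 0.0406.
MPK < n+δ = 0.06, so the economy is dynamically inefficient (over-saving).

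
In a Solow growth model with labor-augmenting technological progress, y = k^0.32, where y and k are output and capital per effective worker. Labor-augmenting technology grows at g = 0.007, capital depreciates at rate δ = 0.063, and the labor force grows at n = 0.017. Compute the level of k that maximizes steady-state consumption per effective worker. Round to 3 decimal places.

n + g + δ = 0.017 + 0.007 + 0.063 = 0.087.
At the golden rule the marginal product of capital equals n+g+δ: 0.32·k^(0.32−1) = 0.087. Solving, k_gold = (0.32/0.087)^(1/0.68) ≈ 6.7891.

k_gold ≈ 6.789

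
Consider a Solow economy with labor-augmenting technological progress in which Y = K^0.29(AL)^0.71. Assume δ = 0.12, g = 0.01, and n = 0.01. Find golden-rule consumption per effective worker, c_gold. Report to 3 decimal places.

The effective depreciation rate is n + g + δ = 0.01 + 0.01 + 0.12 = 0.14.
Maximizing c = f(k) − (n+g+δ)·k gives f'(k) = n+g+δ, i.e. 0.29·k^(0.29−1) = 0.14, so k_gold = (0.29/0.14)^(1/0.71) ≈ 2.7890.
y_gold = 2.7890^0.29 ≈ 1.3464.
c_gold = y_gold − (n+g+δ)·k_gold = 1.3464 − 0.14·2.7890 ≈ 0.9560.

c_gold ≈ 0.956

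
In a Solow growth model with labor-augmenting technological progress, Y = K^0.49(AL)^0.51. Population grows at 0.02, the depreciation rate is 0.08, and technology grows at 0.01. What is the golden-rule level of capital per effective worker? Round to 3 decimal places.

The effective depreciation rate is n + g + δ = 0.02 + 0.01 + 0.08 = 0.11.
Setting f'(k) = n+g+δ gives 0.49·k^(0.49−1) = 0.11, hence k_gold = (0.49/0.11)^(1/0.51) ≈ 18.7139.

k_gold ≈ 18.714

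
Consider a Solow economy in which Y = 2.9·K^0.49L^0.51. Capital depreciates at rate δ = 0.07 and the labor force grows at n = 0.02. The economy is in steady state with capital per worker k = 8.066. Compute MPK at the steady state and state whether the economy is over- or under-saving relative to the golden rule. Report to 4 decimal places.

Break-even investment rate: n + δ = 0.02 + 0.07 = 0.09.
MPK = 0.49·2.9·k^(0.49−1) = 0.49·2.9·8.066^(-0.51) ≈ 0.4900.
MPK > 0.09, so the economy is dynamically efficient (under-saving).

under-saving; MPK ≈ 0.4900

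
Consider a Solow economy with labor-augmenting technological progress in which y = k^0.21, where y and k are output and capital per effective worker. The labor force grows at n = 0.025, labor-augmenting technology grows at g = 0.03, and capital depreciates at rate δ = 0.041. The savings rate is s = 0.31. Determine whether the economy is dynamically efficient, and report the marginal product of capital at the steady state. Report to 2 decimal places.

n + g + δ = 0.025 + 0.03 + 0.041 = 0.096.
Steady-state k*: s·k^0.21 = 0.096·k gives k* = (0.31/0.096)^(1/0.79) ≈ 4.4098.
MPK = 0.21·4.4098^(-0.79) ≈ 0.0650.
MPK < n+g+δ = 0.096, so the economy is dynamically inefficient (over-saving).

dynamically inefficient; MPK ≈ 0.07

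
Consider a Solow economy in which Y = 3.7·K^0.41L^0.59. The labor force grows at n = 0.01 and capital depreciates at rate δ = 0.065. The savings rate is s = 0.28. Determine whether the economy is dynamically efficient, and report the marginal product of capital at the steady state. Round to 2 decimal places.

The effective depreciation rate is n + δ = 0.01 + 0.065 = 0.075.
Steady-state k*: s·A·k^0.41 = 0.075·k gives k* = (0.28·3.7/0.075)^(1/0.59) ≈ 85.6464.
MPK = 0.41·3.7·85.6464^(-0.59) ≈ 0.1098.
MPK > n+δ = 0.075, so the economy is dynamically efficient (under-saving).

dynamically efficient; MPK ≈ 0.11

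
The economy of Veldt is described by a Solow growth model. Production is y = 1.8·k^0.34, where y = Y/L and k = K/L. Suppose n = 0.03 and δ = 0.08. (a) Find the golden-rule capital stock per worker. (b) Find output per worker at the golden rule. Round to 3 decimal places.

(a) k_gold ≈ 13.469; (b) y_gold ≈ 4.358

The effective depreciation rate is n + δ = 0.03 + 0.08 = 0.11.
Maximizing c = f(k) − (n+δ)·k gives f'(k) = n+δ, i.e. 0.34·1.8·k^(0.34−1) = 0.11, so k_gold = (0.34·1.8/0.11)^(1/0.66) ≈ 13.4689.
y_gold = 1.8·13.4689^0.34 ≈ 4.3576.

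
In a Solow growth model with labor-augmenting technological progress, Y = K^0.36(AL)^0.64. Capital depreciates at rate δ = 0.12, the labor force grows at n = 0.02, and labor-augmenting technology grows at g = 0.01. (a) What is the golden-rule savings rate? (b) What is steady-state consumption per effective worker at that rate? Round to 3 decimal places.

(a) s_gold = 0.360; (b) c_gold ≈ 1.047

Capital per effective worker breaks even when investment replaces (n + g + δ)·k; here n + g + δ = 0.15.
For Cobb-Douglas, s_gold equals capital's share: s_gold = 0.36.
Golden rule sets MPK = n+g+δ: 0.36·k^(0.36−1) = 0.15, so k_gold = (0.36/0.15)^(1/0.64) ≈ 3.9272.
y_gold = 3.9272^0.36 ≈ 1.6363; c_gold = (1−0.36)·y_gold ≈ 1.0472.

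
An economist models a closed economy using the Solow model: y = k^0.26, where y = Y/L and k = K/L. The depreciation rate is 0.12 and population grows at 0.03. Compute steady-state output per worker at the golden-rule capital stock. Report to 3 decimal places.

y_gold ≈ 1.213

Break-even investment rate: n + δ = 0.03 + 0.12 = 0.15.
Maximizing c = f(k) − (n+δ)·k gives f'(k) = n+δ, i.e. 0.26·k^(0.26−1) = 0.15, so k_gold = (0.26/0.15)^(1/0.74) ≈ 2.1029.
Output: y_gold = k_gold^0.26 = 2.1029^0.26 ≈ 1.2132.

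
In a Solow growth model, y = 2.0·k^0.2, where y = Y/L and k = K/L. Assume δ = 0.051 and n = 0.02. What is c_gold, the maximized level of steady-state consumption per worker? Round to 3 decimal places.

Break-even investment rate: n + δ = 0.02 + 0.051 = 0.071.
Setting f'(k) = n+δ gives 0.2·2.0·k^(0.2−1) = 0.071, hence k_gold = (0.2·2.0/0.071)^(1/0.8) ≈ 8.6796.
y_gold = 2.0·8.6796^0.2 ≈ 3.0813.
c_gold = y_gold − (n+δ)·k_gold = 3.0813 − 0.071·8.6796 ≈ 2.4650.

c_gold ≈ 2.465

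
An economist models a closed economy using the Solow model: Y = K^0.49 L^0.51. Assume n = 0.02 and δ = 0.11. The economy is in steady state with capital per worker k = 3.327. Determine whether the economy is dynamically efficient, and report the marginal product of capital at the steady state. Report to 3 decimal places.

dynamically efficient; MPK ≈ 0.265

Capital per worker breaks even when investment replaces (n + δ)·k; here n + δ = 0.13.
MPK = 0.49·k^(0.49−1) = 0.49·3.327^(-0.51) ≈ 0.2654.
MPK > 0.13, so the economy is dynamically efficient (under-saving).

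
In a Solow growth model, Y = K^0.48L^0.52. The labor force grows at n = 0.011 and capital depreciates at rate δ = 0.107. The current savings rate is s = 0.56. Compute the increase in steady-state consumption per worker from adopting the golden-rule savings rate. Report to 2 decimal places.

Capital per worker breaks even when investment replaces (n + δ)·k; here n + δ = 0.118.
Current steady state (s = 0.56): k* = (0.56/0.118)^(1/0.52) ≈ 19.9797, y* = 19.9797^0.48 ≈ 4.2100, c* = (1−0.56)·4.2100 ≈ 1.8524.
Maximizing c = f(k) − (n+δ)·k gives f'(k) = n+δ, i.e. 0.48·k^(0.48−1) = 0.118, so k_gold = (0.48/0.118)^(1/0.52) ≈ 14.8540.
y_gold = 14.8540^0.48 ≈ 3.6516, c_gold = y_gold − 0.118·k_gold ≈ 1.8988.
Gain: Δc = 1.8988 − 1.8524 ≈ 0.0464.

Δc ≈ 0.05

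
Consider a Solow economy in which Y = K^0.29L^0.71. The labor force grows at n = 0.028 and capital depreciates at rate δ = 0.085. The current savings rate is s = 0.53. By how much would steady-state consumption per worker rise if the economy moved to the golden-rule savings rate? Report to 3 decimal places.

Capital per worker breaks even when investment replaces (n + δ)·k; here n + δ = 0.113.
Current steady state (s = 0.53): k* = (0.53/0.113)^(1/0.71) ≈ 8.8176, y* = 8.8176^0.29 ≈ 1.8800, c* = (1−0.53)·1.8800 ≈ 0.8836.
At the golden rule the marginal product of capital equals n+δ: 0.29·k^(0.29−1) = 0.113. Solving, k_gold = (0.29/0.113)^(1/0.71) ≈ 3.7714.
y_gold = 3.7714^0.29 ≈ 1.4696, c_gold = y_gold − 0.113·k_gold ≈ 1.0434.
Gain: Δc = 1.0434 − 0.8836 ≈ 0.1598.

Δc ≈ 0.160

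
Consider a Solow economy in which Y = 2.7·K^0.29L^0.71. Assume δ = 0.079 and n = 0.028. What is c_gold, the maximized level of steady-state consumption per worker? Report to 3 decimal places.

c_gold ≈ 4.322

The effective depreciation rate is n + δ = 0.028 + 0.079 = 0.107.
Maximizing c = f(k) − (n+δ)·k gives f'(k) = n+δ, i.e. 0.29·2.7·k^(0.29−1) = 0.107, so k_gold = (0.29·2.7/0.107)^(1/0.71) ≈ 16.4981.
y_gold = 2.7·16.4981^0.29 ≈ 6.0872.
c_gold = y_gold − (n+δ)·k_gold = 6.0872 − 0.107·16.4981 ≈ 4.3219.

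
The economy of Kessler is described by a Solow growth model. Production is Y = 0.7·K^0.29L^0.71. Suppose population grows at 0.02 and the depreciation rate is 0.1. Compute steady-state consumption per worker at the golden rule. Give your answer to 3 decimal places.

Break-even investment rate: n + δ = 0.02 + 0.1 = 0.12.
Golden rule sets MPK = n+δ: 0.29·0.7·k^(0.29−1) = 0.12, so k_gold = (0.29·0.7/0.12)^(1/0.71) ≈ 2.0969.
y_gold = 0.7·2.0969^0.29 ≈ 0.8677.
c_gold = y_gold − (n+δ)·k_gold = 0.8677 − 0.12·2.0969 ≈ 0.6160.

c_gold ≈ 0.616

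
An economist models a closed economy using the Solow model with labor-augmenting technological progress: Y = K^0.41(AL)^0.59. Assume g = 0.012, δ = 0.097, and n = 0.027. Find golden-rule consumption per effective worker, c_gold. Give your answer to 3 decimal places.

The effective depreciation rate is n + g + δ = 0.027 + 0.012 + 0.097 = 0.136.
At the golden rule the marginal product of capital equals n+g+δ: 0.41·k^(0.41−1) = 0.136. Solving, k_gold = (0.41/0.136)^(1/0.59) ≈ 6.4905.
y_gold = 6.4905^0.41 ≈ 2.1530.
c_gold = y_gold − (n+g+δ)·k_gold = 2.1530 − 0.136·6.4905 ≈ 1.2702.

c_gold ≈ 1.270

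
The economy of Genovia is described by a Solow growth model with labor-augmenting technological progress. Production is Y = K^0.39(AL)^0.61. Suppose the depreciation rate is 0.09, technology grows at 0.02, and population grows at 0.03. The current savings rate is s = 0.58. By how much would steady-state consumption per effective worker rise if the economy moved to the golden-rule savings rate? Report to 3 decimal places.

Δc ≈ 0.132

Break-even investment rate: n + g + δ = 0.03 + 0.02 + 0.09 = 0.14.
Current steady state (s = 0.58): k* = (0.58/0.14)^(1/0.61) ≈ 10.2794, y* = 10.2794^0.39 ≈ 2.4812, c* = (1−0.58)·2.4812 ≈ 1.0421.
Maximizing c = f(k) − (n+g+δ)·k gives f'(k) = n+g+δ, i.e. 0.39·k^(0.39−1) = 0.14, so k_gold = (0.39/0.14)^(1/0.61) ≈ 5.3630.
y_gold = 5.3630^0.39 ≈ 1.9252, c_gold = y_gold − 0.14·k_gold ≈ 1.1743.
Gain: Δc = 1.1743 − 1.0421 ≈ 0.1322.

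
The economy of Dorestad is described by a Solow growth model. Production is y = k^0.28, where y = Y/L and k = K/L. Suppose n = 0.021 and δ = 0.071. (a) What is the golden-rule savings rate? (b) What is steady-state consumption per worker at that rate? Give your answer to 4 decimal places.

Break-even investment rate: n + δ = 0.021 + 0.071 = 0.092.
For Cobb-Douglas, s_gold equals capital's share: s_gold = 0.28.
Golden rule sets MPK = n+δ: 0.28·k^(0.28−1) = 0.092, so k_gold = (0.28/0.092)^(1/0.72) ≈ 4.6919.
y_gold = 4.6919^0.28 ≈ 1.5416; c_gold = (1−0.28)·y_gold ≈ 1.1100.

(a) s_gold = 0.2800; (b) c_gold ≈ 1.1100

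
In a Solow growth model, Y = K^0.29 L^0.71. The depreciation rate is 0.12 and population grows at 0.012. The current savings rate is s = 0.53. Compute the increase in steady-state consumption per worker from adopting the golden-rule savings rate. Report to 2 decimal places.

Δc ≈ 0.15

n + δ = 0.012 + 0.12 = 0.132.
Current steady state (s = 0.53): k* = (0.53/0.132)^(1/0.71) ≈ 7.0841, y* = 7.0841^0.29 ≈ 1.7643, c* = (1−0.53)·1.7643 ≈ 0.8292.
Maximizing c = f(k) − (n+δ)·k gives f'(k) = n+δ, i.e. 0.29·k^(0.29−1) = 0.132, so k_gold = (0.29/0.132)^(1/0.71) ≈ 3.0300.
y_gold = 3.0300^0.29 ≈ 1.3792, c_gold = y_gold − 0.132·k_gold ≈ 0.9792.
Gain: Δc = 0.9792 − 0.8292 ≈ 0.1500.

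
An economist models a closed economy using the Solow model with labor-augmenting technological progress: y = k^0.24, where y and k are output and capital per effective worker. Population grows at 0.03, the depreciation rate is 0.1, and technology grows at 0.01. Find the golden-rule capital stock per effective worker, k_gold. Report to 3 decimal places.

n + g + δ = 0.03 + 0.01 + 0.1 = 0.14.
Golden rule sets MPK = n+g+δ: 0.24·k^(0.24−1) = 0.14, so k_gold = (0.24/0.14)^(1/0.76) ≈ 2.0324.

k_gold ≈ 2.032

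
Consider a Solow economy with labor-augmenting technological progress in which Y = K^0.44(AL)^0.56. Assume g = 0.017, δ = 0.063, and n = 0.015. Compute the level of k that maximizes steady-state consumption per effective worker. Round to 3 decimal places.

k_gold ≈ 15.445

Break-even investment rate: n + g + δ = 0.015 + 0.017 + 0.063 = 0.095.
At the golden rule the marginal product of capital equals n+g+δ: 0.44·k^(0.44−1) = 0.095. Solving, k_gold = (0.44/0.095)^(1/0.56) ≈ 15.4455.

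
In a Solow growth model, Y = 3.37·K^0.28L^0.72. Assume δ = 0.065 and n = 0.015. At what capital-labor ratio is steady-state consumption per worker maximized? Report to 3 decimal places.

k_gold ≈ 30.794

The effective depreciation rate is n + δ = 0.015 + 0.065 = 0.08.
Setting f'(k) = n+δ gives 0.28·3.37·k^(0.28−1) = 0.08, hence k_gold = (0.28·3.37/0.08)^(1/0.72) ≈ 30.7942.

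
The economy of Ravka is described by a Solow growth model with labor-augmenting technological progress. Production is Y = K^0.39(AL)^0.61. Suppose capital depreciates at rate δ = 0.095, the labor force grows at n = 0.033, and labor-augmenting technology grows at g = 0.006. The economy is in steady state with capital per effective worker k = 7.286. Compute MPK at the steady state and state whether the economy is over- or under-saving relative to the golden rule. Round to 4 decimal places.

over-saving; MPK ≈ 0.1161

Capital per effective worker breaks even when investment replaces (n + g + δ)·k; here n + g + δ = 0.134.
MPK = 0.39·k^(0.39−1) = 0.39·7.286^(-0.61) ≈ 0.1161.
MPK < 0.134, so the economy is dynamically inefficient (over-saving).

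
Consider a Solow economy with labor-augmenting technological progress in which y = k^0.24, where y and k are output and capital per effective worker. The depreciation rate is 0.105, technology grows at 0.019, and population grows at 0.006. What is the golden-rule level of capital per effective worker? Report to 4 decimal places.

Break-even investment rate: n + g + δ = 0.006 + 0.019 + 0.105 = 0.13.
At the golden rule the marginal product of capital equals n+g+δ: 0.24·k^(0.24−1) = 0.13. Solving, k_gold = (0.24/0.13)^(1/0.76) ≈ 2.2405.

k_gold ≈ 2.2405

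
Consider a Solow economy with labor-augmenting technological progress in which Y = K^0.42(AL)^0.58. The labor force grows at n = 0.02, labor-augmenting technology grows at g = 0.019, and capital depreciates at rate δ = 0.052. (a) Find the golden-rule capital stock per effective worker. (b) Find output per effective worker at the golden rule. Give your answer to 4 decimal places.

The effective depreciation rate is n + g + δ = 0.02 + 0.019 + 0.052 = 0.091.
Setting f'(k) = n+g+δ gives 0.42·k^(0.42−1) = 0.091, hence k_gold = (0.42/0.091)^(1/0.58) ≈ 13.9697.
y_gold = 13.9697^0.42 ≈ 3.0268.

(a) k_gold ≈ 13.9697; (b) y_gold ≈ 3.0268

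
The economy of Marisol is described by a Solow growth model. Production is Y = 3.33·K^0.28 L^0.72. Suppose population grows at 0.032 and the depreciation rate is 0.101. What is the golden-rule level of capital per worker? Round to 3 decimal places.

n + δ = 0.032 + 0.101 = 0.133.
Maximizing c = f(k) − (n+δ)·k gives f'(k) = n+δ, i.e. 0.28·3.33·k^(0.28−1) = 0.133, so k_gold = (0.28·3.33/0.133)^(1/0.72) ≈ 14.9504.

k_gold ≈ 14.950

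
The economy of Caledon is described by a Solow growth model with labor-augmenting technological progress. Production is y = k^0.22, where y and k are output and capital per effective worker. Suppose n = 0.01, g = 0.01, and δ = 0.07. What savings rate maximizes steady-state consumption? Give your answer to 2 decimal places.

The effective depreciation rate is n + g + δ = 0.01 + 0.01 + 0.07 = 0.09.
At the golden rule MPK = n+g+δ, and in any Cobb-Douglas steady state s = (n+g+δ)·k/y = MPK·k/y = capital's share 0.22.

s_gold = 0.22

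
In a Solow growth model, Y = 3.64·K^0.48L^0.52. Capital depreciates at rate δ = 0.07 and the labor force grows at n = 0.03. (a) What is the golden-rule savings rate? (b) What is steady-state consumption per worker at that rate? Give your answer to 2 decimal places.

The effective depreciation rate is n + δ = 0.03 + 0.07 = 0.1.
For Cobb-Douglas, s_gold equals capital's share: s_gold = 0.48.
At the golden rule the marginal product of capital equals n+δ: 0.48·3.64·k^(0.48−1) = 0.1. Solving, k_gold = (0.48·3.64/0.1)^(1/0.52) ≈ 244.9742.
y_gold = 3.64·244.9742^0.48 ≈ 51.0363; c_gold = (1−0.48)·y_gold ≈ 26.5389.

(a) s_gold = 0.48; (b) c_gold ≈ 26.54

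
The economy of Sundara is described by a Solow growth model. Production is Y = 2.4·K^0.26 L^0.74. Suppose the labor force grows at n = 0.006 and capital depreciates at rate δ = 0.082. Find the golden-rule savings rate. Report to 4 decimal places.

n + δ = 0.006 + 0.082 = 0.088.
At the golden rule MPK = n+δ, and in any Cobb-Douglas steady state s = (n+δ)·k/y = MPK·k/y = capital's share 0.26.

s_gold = 0.2600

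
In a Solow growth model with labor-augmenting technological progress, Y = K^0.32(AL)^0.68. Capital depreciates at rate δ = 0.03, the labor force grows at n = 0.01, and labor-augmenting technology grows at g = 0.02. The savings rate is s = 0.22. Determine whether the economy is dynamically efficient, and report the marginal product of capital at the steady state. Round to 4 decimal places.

dynamically efficient; MPK ≈ 0.0873

Capital per effective worker breaks even when investment replaces (n + g + δ)·k; here n + g + δ = 0.06.
Steady-state k*: s·k^0.32 = 0.06·k gives k* = (0.22/0.06)^(1/0.68) ≈ 6.7579.
MPK = 0.32·6.7579^(-0.68) ≈ 0.0873.
MPK > n+g+δ = 0.06, so the economy is dynamically efficient (under-saving).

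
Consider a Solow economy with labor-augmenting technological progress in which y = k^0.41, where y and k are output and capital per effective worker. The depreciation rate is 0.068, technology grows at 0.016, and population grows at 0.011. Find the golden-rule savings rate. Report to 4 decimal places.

Capital per effective worker breaks even when investment replaces (n + g + δ)·k; here n + g + δ = 0.095.
At the golden rule MPK = n+g+δ, and in any Cobb-Douglas steady state s = (n+g+δ)·k/y = MPK·k/y = capital's share 0.41.

s_gold = 0.4100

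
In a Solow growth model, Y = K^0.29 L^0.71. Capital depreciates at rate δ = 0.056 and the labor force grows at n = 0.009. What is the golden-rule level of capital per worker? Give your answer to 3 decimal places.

k_gold ≈ 8.218

Break-even investment rate: n + δ = 0.009 + 0.056 = 0.065.
Setting f'(k) = n+δ gives 0.29·k^(0.29−1) = 0.065, hence k_gold = (0.29/0.065)^(1/0.71) ≈ 8.2180.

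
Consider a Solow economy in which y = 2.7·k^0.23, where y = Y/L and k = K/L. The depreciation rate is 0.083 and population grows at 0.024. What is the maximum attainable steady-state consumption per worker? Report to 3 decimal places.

Capital per worker breaks even when investment replaces (n + δ)·k; here n + δ = 0.107.
Golden rule sets MPK = n+δ: 0.23·2.7·k^(0.23−1) = 0.107, so k_gold = (0.23·2.7/0.107)^(1/0.77) ≈ 9.8136.
y_gold = 2.7·9.8136^0.23 ≈ 4.5655.
c_gold = y_gold − (n+δ)·k_gold = 4.5655 − 0.107·9.8136 ≈ 3.5154.

c_gold ≈ 3.515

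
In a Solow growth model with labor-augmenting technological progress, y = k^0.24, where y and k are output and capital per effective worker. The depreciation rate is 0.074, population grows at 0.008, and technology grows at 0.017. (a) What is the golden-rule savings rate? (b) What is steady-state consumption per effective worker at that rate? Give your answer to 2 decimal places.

The effective depreciation rate is n + g + δ = 0.008 + 0.017 + 0.074 = 0.099.
For Cobb-Douglas, s_gold equals capital's share: s_gold = 0.24.
Setting f'(k) = n+g+δ gives 0.24·k^(0.24−1) = 0.099, hence k_gold = (0.24/0.099)^(1/0.76) ≈ 3.2064.
y_gold = 3.2064^0.24 ≈ 1.3227; c_gold = (1−0.24)·y_gold ≈ 1.0052.

(a) s_gold = 0.24; (b) c_gold ≈ 1.01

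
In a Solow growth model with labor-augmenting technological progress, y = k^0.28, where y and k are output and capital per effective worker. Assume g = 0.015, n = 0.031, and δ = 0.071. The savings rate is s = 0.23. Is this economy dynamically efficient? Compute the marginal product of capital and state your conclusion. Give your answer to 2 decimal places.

dynamically efficient; MPK ≈ 0.14

Break-even investment rate: n + g + δ = 0.031 + 0.015 + 0.071 = 0.117.
Steady-state k*: s·k^0.28 = 0.117·k gives k* = (0.23/0.117)^(1/0.72) ≈ 2.5568.
MPK = 0.28·2.5568^(-0.72) ≈ 0.1424.
MPK > n+g+δ = 0.117, so the economy is dynamically efficient (under-saving).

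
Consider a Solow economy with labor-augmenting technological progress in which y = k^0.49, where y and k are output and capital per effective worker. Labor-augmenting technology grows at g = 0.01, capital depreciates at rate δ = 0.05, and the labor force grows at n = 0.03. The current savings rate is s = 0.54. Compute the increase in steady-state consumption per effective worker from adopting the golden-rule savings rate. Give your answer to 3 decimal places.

Capital per effective worker breaks even when investment replaces (n + g + δ)·k; here n + g + δ = 0.09.
Current steady state (s = 0.54): k* = (0.54/0.09)^(1/0.51) ≈ 33.5573, y* = 33.5573^0.49 ≈ 5.5929, c* = (1−0.54)·5.5929 ≈ 2.5727.
At the golden rule the marginal product of capital equals n+g+δ: 0.49·k^(0.49−1) = 0.09. Solving, k_gold = (0.49/0.09)^(1/0.51) ≈ 27.7362.
y_gold = 27.7362^0.49 ≈ 5.0944, c_gold = y_gold − 0.09·k_gold ≈ 2.5981.
Gain: Δc = 2.5981 − 2.5727 ≈ 0.0254.

Δc ≈ 0.025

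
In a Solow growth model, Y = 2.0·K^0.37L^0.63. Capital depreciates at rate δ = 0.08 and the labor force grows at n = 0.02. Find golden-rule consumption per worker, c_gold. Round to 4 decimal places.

c_gold ≈ 4.0820

Capital per worker breaks even when investment replaces (n + δ)·k; here n + δ = 0.1.
At the golden rule the marginal product of capital equals n+δ: 0.37·2.0·k^(0.37−1) = 0.1. Solving, k_gold = (0.37·2.0/0.1)^(1/0.63) ≈ 23.9736.
y_gold = 2.0·23.9736^0.37 ≈ 6.4793.
c_gold = y_gold − (n+δ)·k_gold = 6.4793 − 0.1·23.9736 ≈ 4.0820.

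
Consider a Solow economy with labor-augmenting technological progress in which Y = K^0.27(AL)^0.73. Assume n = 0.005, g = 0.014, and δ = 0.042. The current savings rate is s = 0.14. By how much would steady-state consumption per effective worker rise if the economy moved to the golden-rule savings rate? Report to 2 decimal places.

Δc ≈ 0.10

n + g + δ = 0.005 + 0.014 + 0.042 = 0.061.
Current steady state (s = 0.14): k* = (0.14/0.061)^(1/0.73) ≈ 3.1206, y* = 3.1206^0.27 ≈ 1.3597, c* = (1−0.14)·1.3597 ≈ 1.1693.
Maximizing c = f(k) − (n+g+δ)·k gives f'(k) = n+g+δ, i.e. 0.27·k^(0.27−1) = 0.061, so k_gold = (0.27/0.061)^(1/0.73) ≈ 7.6732.
y_gold = 7.6732^0.27 ≈ 1.7336, c_gold = y_gold − 0.061·k_gold ≈ 1.2655.
Gain: Δc = 1.2655 − 1.1693 ≈ 0.0962.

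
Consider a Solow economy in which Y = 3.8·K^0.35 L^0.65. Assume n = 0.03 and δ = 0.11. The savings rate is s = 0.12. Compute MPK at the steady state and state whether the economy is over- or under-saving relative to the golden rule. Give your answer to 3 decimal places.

Capital per worker breaks even when investment replaces (n + δ)·k; here n + δ = 0.14.
Steady-state k*: s·A·k^0.35 = 0.14·k gives k* = (0.12·3.8/0.14)^(1/0.65) ≈ 6.1515.
MPK = 0.35·3.8·6.1515^(-0.65) ≈ 0.4083.
MPK > n+δ = 0.14, so the economy is dynamically efficient (under-saving).

under-saving; MPK ≈ 0.408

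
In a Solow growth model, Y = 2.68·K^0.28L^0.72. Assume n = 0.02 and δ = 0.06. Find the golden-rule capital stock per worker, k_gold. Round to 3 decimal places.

Capital per worker breaks even when investment replaces (n + δ)·k; here n + δ = 0.08.
Golden rule sets MPK = n+δ: 0.28·2.68·k^(0.28−1) = 0.08, so k_gold = (0.28·2.68/0.08)^(1/0.72) ≈ 22.4017.

k_gold ≈ 22.402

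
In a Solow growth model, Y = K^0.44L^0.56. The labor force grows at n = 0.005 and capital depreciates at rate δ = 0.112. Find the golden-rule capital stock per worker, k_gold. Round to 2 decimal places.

k_gold ≈ 10.65

The effective depreciation rate is n + δ = 0.005 + 0.112 = 0.117.
Setting f'(k) = n+δ gives 0.44·k^(0.44−1) = 0.117, hence k_gold = (0.44/0.117)^(1/0.56) ≈ 10.6479.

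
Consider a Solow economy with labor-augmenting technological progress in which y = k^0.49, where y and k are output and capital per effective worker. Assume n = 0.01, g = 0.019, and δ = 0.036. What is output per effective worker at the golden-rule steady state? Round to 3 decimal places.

n + g + δ = 0.01 + 0.019 + 0.036 = 0.065.
Maximizing c = f(k) − (n+g+δ)·k gives f'(k) = n+g+δ, i.e. 0.49·k^(0.49−1) = 0.065, so k_gold = (0.49/0.065)^(1/0.51) ≈ 52.5004.
Output: y_gold = k_gold^0.49 = 52.5004^0.49 ≈ 6.9643.

y_gold ≈ 6.964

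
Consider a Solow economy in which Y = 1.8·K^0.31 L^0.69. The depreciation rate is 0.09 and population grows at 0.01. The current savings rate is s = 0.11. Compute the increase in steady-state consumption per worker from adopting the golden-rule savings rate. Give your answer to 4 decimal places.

Capital per worker breaks even when investment replaces (n + δ)·k; here n + δ = 0.1.
Current steady state (s = 0.11): k* = (0.11·1.8/0.1)^(1/0.69) ≈ 2.6912, y* = 1.8·2.6912^0.31 ≈ 2.4466, c* = (1−0.11)·2.4466 ≈ 2.1774.
Setting f'(k) = n+δ gives 0.31·1.8·k^(0.31−1) = 0.1, hence k_gold = (0.31·1.8/0.1)^(1/0.69) ≈ 12.0803.
y_gold = 1.8·12.0803^0.31 ≈ 3.8969, c_gold = y_gold − 0.1·k_gold ≈ 2.6888.
Gain: Δc = 2.6888 − 2.1774 ≈ 0.5114.

Δc ≈ 0.5114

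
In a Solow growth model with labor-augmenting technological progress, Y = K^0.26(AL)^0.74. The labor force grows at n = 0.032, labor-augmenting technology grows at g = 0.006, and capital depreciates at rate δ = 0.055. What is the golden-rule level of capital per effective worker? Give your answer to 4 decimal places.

The effective depreciation rate is n + g + δ = 0.032 + 0.006 + 0.055 = 0.093.
Maximizing c = f(k) − (n+g+δ)·k gives f'(k) = n+g+δ, i.e. 0.26·k^(0.26−1) = 0.093, so k_gold = (0.26/0.093)^(1/0.74) ≈ 4.0120.

k_gold ≈ 4.0120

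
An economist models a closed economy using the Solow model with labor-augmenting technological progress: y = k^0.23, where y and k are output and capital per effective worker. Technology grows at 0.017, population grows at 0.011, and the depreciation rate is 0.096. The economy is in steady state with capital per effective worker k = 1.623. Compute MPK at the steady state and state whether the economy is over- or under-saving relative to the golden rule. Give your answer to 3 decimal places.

Break-even investment rate: n + g + δ = 0.011 + 0.017 + 0.096 = 0.124.
MPK = 0.23·k^(0.23−1) = 0.23·1.623^(-0.77) ≈ 0.1584.
MPK > 0.124, so the economy is dynamically efficient (under-saving).

under-saving; MPK ≈ 0.158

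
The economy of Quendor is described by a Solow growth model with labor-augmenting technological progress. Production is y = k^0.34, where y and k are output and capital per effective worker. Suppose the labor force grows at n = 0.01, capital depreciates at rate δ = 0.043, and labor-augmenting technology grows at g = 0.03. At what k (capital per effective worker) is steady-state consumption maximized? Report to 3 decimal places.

Capital per effective worker breaks even when investment replaces (n + g + δ)·k; here n + g + δ = 0.083.
Golden rule sets MPK = n+g+δ: 0.34·k^(0.34−1) = 0.083, so k_gold = (0.34/0.083)^(1/0.66) ≈ 8.4699.

k_gold ≈ 8.470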